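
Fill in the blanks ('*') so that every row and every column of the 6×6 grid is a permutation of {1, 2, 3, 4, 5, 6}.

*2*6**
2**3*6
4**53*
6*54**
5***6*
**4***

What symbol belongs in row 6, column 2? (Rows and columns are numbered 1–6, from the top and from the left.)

row 2 has {2,3,6}; column 3 has {4,5} — only 1 is left for (r2,c3).
row 1 has {2,6}; column 3 has {1,4,5} — only 3 is left for (r1,c3).
row 5 has {5,6}; column 3 has {1,3,4,5} — only 2 is left for (r5,c3).
row 5 has {2,5,6}; column 4 has {3,4,5,6} — only 1 is left for (r5,c4).
row 6 has {4}; column 4 has {1,3,4,5,6} — only 2 is left for (r6,c4).
row 1 has {2,3,6}; column 1 has {2,4,5,6} — only 1 is left for (r1,c1).
row 3 has {3,4,5}; column 3 has {1,2,3,4,5} — only 6 is left for (r3,c3).
row 6 has {2,4}; column 1 has {1,2,4,5,6} — only 3 is left for (r6,c1).
row 3 has {3,4,5,6}; column 2 has {2} — only 1 is left for (r3,c2).
row 3 has {1,3,4,5,6}; column 6 has {6} — only 2 is left for (r3,c6).
row 4 has {4,5,6}; column 2 has {1,2} — only 3 is left for (r4,c2).
row 4 has {3,4,5,6}; column 6 has {2,6} — only 1 is left for (r4,c6).
row 5 has {1,2,5,6}; column 2 has {1,2,3} — only 4 is left for (r5,c2).
row 5 has {1,2,4,5,6}; column 6 has {1,2,6} — only 3 is left for (r5,c6).
row 6 has {2,3,4}; column 6 has {1,2,3,6} — only 5 is left for (r6,c6).
row 1 has {1,2,3,6}; column 6 has {1,2,3,5,6} — only 4 is left for (r1,c6).
row 2 has {1,2,3,6}; column 2 has {1,2,3,4} — only 5 is left for (r2,c2).
row 2 has {1,2,3,5,6}; column 5 has {3,6} — only 4 is left for (r2,c5).
row 4 has {1,3,4,5,6}; column 5 has {3,4,6} — only 2 is left for (r4,c5).
row 6 has {2,3,4,5}; column 2 has {1,2,3,4,5} — only 6 is left for (r6,c2).

6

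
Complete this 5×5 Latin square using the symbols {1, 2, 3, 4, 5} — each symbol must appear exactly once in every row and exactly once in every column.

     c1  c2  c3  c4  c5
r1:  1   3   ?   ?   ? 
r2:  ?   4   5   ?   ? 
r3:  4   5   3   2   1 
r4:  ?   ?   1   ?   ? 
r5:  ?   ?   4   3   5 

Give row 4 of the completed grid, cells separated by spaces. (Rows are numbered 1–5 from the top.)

5 2 1 4 3

(r1,c3) = 2
(r1,c5) = 4
(r2,c4) = 1
(r4,c2) = 2
(r4,c5) = 3
(r5,c1) = 2
(r5,c2) = 1
(r1,c4) = 5
(r2,c1) = 3
(r2,c5) = 2
(r4,c1) = 5
(r4,c4) = 4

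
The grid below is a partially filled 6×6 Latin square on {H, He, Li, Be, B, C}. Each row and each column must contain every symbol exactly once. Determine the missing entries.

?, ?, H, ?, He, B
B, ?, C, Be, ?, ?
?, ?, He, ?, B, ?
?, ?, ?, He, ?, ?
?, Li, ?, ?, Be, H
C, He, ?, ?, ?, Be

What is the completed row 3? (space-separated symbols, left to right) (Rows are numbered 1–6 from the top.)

Li Be He H B C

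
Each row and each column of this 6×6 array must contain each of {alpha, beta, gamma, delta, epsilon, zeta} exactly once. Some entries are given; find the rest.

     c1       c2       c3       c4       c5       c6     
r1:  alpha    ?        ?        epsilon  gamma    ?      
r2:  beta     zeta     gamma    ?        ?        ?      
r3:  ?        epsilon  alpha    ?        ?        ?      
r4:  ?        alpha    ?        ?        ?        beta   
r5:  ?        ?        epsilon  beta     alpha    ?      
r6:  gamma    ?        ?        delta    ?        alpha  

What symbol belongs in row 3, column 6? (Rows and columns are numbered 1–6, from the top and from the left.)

gamma

At row 2, column 4: row 2 has {beta,gamma,zeta}; column 4 has {beta,delta,epsilon}; that leaves alpha.
At row 6, column 2: row 6 has {alpha,gamma,delta}; column 2 has {alpha,epsilon,zeta}; that leaves beta.
At row 6, column 3: row 6 has {alpha,beta,gamma,delta}; column 3 has {alpha,gamma,epsilon}; that leaves zeta.
At row 6, column 5: row 6 has {alpha,beta,gamma,delta,zeta}; column 5 has {alpha,gamma}; that leaves epsilon.
At row 1, column 2: row 1 has {alpha,gamma,epsilon}; column 2 has {alpha,beta,epsilon,zeta}; that leaves delta.
At row 1, column 3: row 1 has {alpha,gamma,delta,epsilon}; column 3 has {alpha,gamma,epsilon,zeta}; that leaves beta.
At row 1, column 6: row 1 has {alpha,beta,gamma,delta,epsilon}; column 6 has {alpha,beta}; that leaves zeta.
At row 2, column 5: row 2 has {alpha,beta,gamma,zeta}; column 5 has {alpha,gamma,epsilon}; that leaves delta.
At row 2, column 6: row 2 has {alpha,beta,gamma,delta,zeta}; column 6 has {alpha,beta,zeta}; that leaves epsilon.
At row 4, column 3: row 4 has {alpha,beta}; column 3 has {alpha,beta,gamma,epsilon,zeta}; that leaves delta.
At row 4, column 5: row 4 has {alpha,beta,delta}; column 5 has {alpha,gamma,delta,epsilon}; that leaves zeta.
At row 5, column 2: row 5 has {alpha,beta,epsilon}; column 2 has {alpha,beta,delta,epsilon,zeta}; that leaves gamma.
At row 5, column 6: row 5 has {alpha,beta,gamma,epsilon}; column 6 has {alpha,beta,epsilon,zeta}; that leaves delta.
At row 3, column 5: row 3 has {alpha,epsilon}; column 5 has {alpha,gamma,delta,epsilon,zeta}; that leaves beta.
At row 3, column 6: row 3 has {alpha,beta,epsilon}; column 6 has {alpha,beta,delta,epsilon,zeta}; that leaves gamma.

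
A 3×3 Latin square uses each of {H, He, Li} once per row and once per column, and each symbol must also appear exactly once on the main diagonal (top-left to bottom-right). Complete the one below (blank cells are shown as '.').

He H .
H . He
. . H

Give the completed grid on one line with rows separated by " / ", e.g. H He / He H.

He H Li / H Li He / Li He H

Cell (r1,c3): row 1 has {H,He}; column 3 has {H,He} → Li.
Cell (r2,c2): row 2 has {H,He}; column 2 has {H}; the diagonal has {H,He} → Li.
Cell (r3,c1): row 3 has {H}; column 1 has {H,He} → Li.
Cell (r3,c2): row 3 has {H,Li}; column 2 has {H,Li} → He.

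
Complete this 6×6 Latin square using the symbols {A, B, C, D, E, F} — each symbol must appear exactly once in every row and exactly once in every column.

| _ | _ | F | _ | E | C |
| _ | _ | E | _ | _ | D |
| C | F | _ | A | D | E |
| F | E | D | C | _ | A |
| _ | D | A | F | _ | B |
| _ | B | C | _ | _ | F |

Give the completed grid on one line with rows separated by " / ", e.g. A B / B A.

B A F D E C / A C E B F D / C F B A D E / F E D C B A / E D A F C B / D B C E A F

(r1,c2): row 1 has {C,E,F}; column 2 has {B,D,E,F}, so it must be A.
(r2,c2): row 2 has {D,E}; column 2 has {A,B,D,E,F}, so it must be C.
(r2,c4): row 2 has {C,D,E}; column 4 has {A,C,F}, so it must be B.
(r3,c3): row 3 has {A,C,D,E,F}; column 3 has {A,C,D,E,F}, so it must be B.
(r4,c5): row 4 has {A,C,D,E,F}; column 5 has {D,E}, so it must be B.
(r5,c1): row 5 has {A,B,D,F}; column 1 has {C,F}, so it must be E.
(r5,c5): row 5 has {A,B,D,E,F}; column 5 has {B,D,E}, so it must be C.
(r6,c5): row 6 has {B,C,F}; column 5 has {B,C,D,E}, so it must be A.
(r1,c4): row 1 has {A,C,E,F}; column 4 has {A,B,C,F}, so it must be D.
(r2,c1): row 2 has {B,C,D,E}; column 1 has {C,E,F}, so it must be A.
(r2,c5): row 2 has {A,B,C,D,E}; column 5 has {A,B,C,D,E}, so it must be F.
(r6,c1): row 6 has {A,B,C,F}; column 1 has {A,C,E,F}, so it must be D.
(r6,c4): row 6 has {A,B,C,D,F}; column 4 has {A,B,C,D,F}, so it must be E.
(r1,c1): row 1 has {A,C,D,E,F}; column 1 has {A,C,D,E,F}, so it must be B.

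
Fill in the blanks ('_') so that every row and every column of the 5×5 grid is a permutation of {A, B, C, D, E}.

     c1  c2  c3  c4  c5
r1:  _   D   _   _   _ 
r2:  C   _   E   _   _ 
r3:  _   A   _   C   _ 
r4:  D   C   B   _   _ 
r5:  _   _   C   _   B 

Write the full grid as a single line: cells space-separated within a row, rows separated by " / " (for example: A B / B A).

(r1,c3) = A
(r2,c2) = B
(r3,c3) = D
(r3,c5) = E
(r4,c5) = A
(r5,c2) = E
(r1,c5) = C
(r2,c5) = D
(r3,c1) = B
(r4,c4) = E
(r5,c1) = A
(r5,c4) = D
(r1,c1) = E
(r1,c4) = B
(r2,c4) = A

E D A B C / C B E A D / B A D C E / D C B E A / A E C D B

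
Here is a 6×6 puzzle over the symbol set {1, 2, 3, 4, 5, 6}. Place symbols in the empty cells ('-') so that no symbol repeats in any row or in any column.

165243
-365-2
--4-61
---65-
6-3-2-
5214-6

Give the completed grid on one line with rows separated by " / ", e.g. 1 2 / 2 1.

1 6 5 2 4 3 / 4 3 6 5 1 2 / 2 5 4 3 6 1 / 3 1 2 6 5 4 / 6 4 3 1 2 5 / 5 2 1 4 3 6

At row 2, column 1: row 2 has {2,3,5,6}; column 1 has {1,5,6}; that leaves 4.
At row 2, column 5: row 2 has {2,3,4,5,6}; column 5 has {2,4,5,6}; that leaves 1.
At row 3, column 2: row 3 has {1,4,6}; column 2 has {2,3,6}; that leaves 5.
At row 3, column 4: row 3 has {1,4,5,6}; column 4 has {2,4,5,6}; that leaves 3.
At row 4, column 3: row 4 has {5,6}; column 3 has {1,3,4,5,6}; that leaves 2.
At row 4, column 6: row 4 has {2,5,6}; column 6 has {1,2,3,6}; that leaves 4.
At row 5, column 4: row 5 has {2,3,6}; column 4 has {2,3,4,5,6}; that leaves 1.
At row 5, column 6: row 5 has {1,2,3,6}; column 6 has {1,2,3,4,6}; that leaves 5.
At row 6, column 5: row 6 has {1,2,4,5,6}; column 5 has {1,2,4,5,6}; that leaves 3.
At row 3, column 1: row 3 has {1,3,4,5,6}; column 1 has {1,4,5,6}; that leaves 2.
At row 4, column 1: row 4 has {2,4,5,6}; column 1 has {1,2,4,5,6}; that leaves 3.
At row 4, column 2: row 4 has {2,3,4,5,6}; column 2 has {2,3,5,6}; that leaves 1.
At row 5, column 2: row 5 has {1,2,3,5,6}; column 2 has {1,2,3,5,6}; that leaves 4.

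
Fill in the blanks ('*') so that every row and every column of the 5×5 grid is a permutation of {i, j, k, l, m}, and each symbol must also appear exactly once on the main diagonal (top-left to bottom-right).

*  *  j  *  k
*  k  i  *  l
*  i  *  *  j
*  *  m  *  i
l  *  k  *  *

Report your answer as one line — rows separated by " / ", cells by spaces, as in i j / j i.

At row 3, column 3: row 3 has {i,j}; column 3 has {i,j,k,m}; the diagonal has {k}; that leaves l.
At row 4, column 4: row 4 has {i,m}; column 4 is empty so far; the diagonal has {k,l}; that leaves j.
At row 5, column 5: row 5 has {k,l}; column 5 has {i,j,k,l}; the diagonal has {j,k,l}; that leaves m.
At row 1, column 1: row 1 has {j,k}; column 1 has {l}; the diagonal has {j,k,l,m}; that leaves i.
At row 2, column 4: row 2 has {i,k,l}; column 4 has {j}; that leaves m.
At row 3, column 4: row 3 has {i,j,l}; column 4 has {j,m}; that leaves k.
At row 4, column 1: row 4 has {i,j,m}; column 1 has {i,l}; that leaves k.
At row 4, column 2: row 4 has {i,j,k,m}; column 2 has {i,k}; that leaves l.
At row 5, column 2: row 5 has {k,l,m}; column 2 has {i,k,l}; that leaves j.
At row 5, column 4: row 5 has {j,k,l,m}; column 4 has {j,k,m}; that leaves i.
At row 1, column 2: row 1 has {i,j,k}; column 2 has {i,j,k,l}; that leaves m.
At row 1, column 4: row 1 has {i,j,k,m}; column 4 has {i,j,k,m}; that leaves l.
At row 2, column 1: row 2 has {i,k,l,m}; column 1 has {i,k,l}; that leaves j.
At row 3, column 1: row 3 has {i,j,k,l}; column 1 has {i,j,k,l}; that leaves m.

i m j l k / j k i m l / m i l k j / k l m j i / l j k i m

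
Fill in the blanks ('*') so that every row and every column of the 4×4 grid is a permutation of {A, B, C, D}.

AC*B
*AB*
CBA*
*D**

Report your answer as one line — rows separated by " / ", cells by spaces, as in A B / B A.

(r1,c3): row 1 has {A,B,C}; column 3 has {A,B}, so it must be D.
(r2,c1): row 2 has {A,B}; column 1 has {A,C}, so it must be D.
(r2,c4): row 2 has {A,B,D}; column 4 has {B}, so it must be C.
(r3,c4): row 3 has {A,B,C}; column 4 has {B,C}, so it must be D.
(r4,c1): row 4 has {D}; column 1 has {A,C,D}, so it must be B.
(r4,c3): row 4 has {B,D}; column 3 has {A,B,D}, so it must be C.
(r4,c4): row 4 has {B,C,D}; column 4 has {B,C,D}, so it must be A.

A C D B / D A B C / C B A D / B D C A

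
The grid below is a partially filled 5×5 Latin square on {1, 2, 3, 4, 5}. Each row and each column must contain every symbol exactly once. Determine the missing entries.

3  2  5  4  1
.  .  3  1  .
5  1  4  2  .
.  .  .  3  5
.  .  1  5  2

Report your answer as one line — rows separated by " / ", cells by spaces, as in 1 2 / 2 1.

(r2,c5) = 4
(r3,c5) = 3
(r4,c2) = 4
(r4,c3) = 2
(r5,c1) = 4
(r5,c2) = 3
(r2,c1) = 2
(r2,c2) = 5
(r4,c1) = 1

3 2 5 4 1 / 2 5 3 1 4 / 5 1 4 2 3 / 1 4 2 3 5 / 4 3 1 5 2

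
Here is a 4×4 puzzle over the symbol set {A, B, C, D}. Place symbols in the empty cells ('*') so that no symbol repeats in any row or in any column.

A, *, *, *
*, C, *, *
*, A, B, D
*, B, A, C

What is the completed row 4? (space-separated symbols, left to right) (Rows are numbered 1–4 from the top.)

D B A C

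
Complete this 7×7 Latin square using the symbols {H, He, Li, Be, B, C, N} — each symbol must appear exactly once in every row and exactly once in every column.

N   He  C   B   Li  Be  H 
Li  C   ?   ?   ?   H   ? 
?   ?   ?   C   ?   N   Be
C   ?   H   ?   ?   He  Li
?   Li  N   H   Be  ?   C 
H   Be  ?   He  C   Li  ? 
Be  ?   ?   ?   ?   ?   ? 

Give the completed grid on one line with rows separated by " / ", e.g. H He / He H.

N He C B Li Be H / Li C Be N B H He / B H Li C He N Be / C B H Be N He Li / He Li N H Be B C / H Be B He C Li N / Be N He Li H C B

row 5 has {H,Li,Be,C,N}; column 6 has {H,He,Li,Be,N} — only B is left for (r5,c6).
row 6 has {H,He,Li,Be,C}; column 3 has {H,C,N} — only B is left for (r6,c3).
row 6 has {H,He,Li,Be,B,C}; column 7 has {H,Li,Be,C} — only N is left for (r6,c7).
row 7 has {Be}; column 6 has {H,He,Li,Be,B,N} — only C is left for (r7,c6).
row 5 has {H,Li,Be,B,C,N}; column 1 has {H,Li,Be,C,N} — only He is left for (r5,c1).
row 3 has {Be,C,N}; column 1 has {H,He,Li,Be,C,N} — only B is left for (r3,c1).
row 3 has {Be,B,C,N}; column 2 has {He,Li,Be,C} — only H is left for (r3,c2).
row 3 has {H,Be,B,C,N}; column 5 has {Li,Be,C} — only He is left for (r3,c5).
row 3 has {H,He,Be,B,C,N}; column 3 has {H,B,C,N} — only Li is left for (r3,c3).
row 7 has {Be,C}; column 3 has {H,Li,B,C,N} — only He is left for (r7,c3).
row 7 has {He,Be,C}; column 7 has {H,Li,Be,C,N} — only B is left for (r7,c7).
row 2 has {H,Li,C}; column 3 has {H,He,Li,B,C,N} — only Be is left for (r2,c3).
row 2 has {H,Li,Be,C}; column 4 has {H,He,B,C} — only N is left for (r2,c4).
row 2 has {H,Li,Be,C,N}; column 5 has {He,Li,Be,C} — only B is left for (r2,c5).
row 2 has {H,Li,Be,B,C,N}; column 7 has {H,Li,Be,B,C,N} — only He is left for (r2,c7).
row 4 has {H,He,Li,C}; column 4 has {H,He,B,C,N} — only Be is left for (r4,c4).
row 4 has {H,He,Li,Be,C}; column 5 has {He,Li,Be,B,C} — only N is left for (r4,c5).
row 7 has {He,Be,B,C}; column 2 has {H,He,Li,Be,C} — only N is left for (r7,c2).
row 7 has {He,Be,B,C,N}; column 4 has {H,He,Be,B,C,N} — only Li is left for (r7,c4).
row 7 has {He,Li,Be,B,C,N}; column 5 has {He,Li,Be,B,C,N} — only H is left for (r7,c5).
row 4 has {H,He,Li,Be,C,N}; column 2 has {H,He,Li,Be,C,N} — only B is left for (r4,c2).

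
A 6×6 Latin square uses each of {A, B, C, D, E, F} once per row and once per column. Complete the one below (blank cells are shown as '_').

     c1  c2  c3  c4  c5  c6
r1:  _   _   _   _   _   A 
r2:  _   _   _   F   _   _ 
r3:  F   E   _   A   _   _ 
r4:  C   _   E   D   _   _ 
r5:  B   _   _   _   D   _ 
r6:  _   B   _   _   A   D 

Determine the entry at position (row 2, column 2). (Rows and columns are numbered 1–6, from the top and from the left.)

D

(r6,c1) = E
(r6,c4) = C
(r1,c1) = D
(r2,c1) = A
(r5,c4) = E
(r6,c3) = F
(r1,c4) = B
(r1,c3) = C
(r5,c3) = A
(r1,c2) = F
(r1,c5) = E
(r4,c2) = A
(r5,c2) = C
(r5,c6) = F
(r2,c2) = D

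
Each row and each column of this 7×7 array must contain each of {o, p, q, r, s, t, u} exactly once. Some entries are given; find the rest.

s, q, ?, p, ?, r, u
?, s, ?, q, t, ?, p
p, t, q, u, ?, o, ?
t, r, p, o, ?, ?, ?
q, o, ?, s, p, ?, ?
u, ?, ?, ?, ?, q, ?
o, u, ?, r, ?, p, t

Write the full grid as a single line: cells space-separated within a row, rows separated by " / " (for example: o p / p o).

(r1,c5) = o
(r2,c1) = r
(r2,c6) = u
(r4,c6) = s
(r4,c7) = q
(r5,c6) = t
(r5,c7) = r
(r6,c2) = p
(r6,c4) = t
(r7,c3) = s
(r7,c5) = q
(r1,c3) = t
(r2,c3) = o
(r3,c7) = s
(r4,c5) = u
(r5,c3) = u
(r6,c3) = r
(r6,c5) = s
(r6,c7) = o
(r3,c5) = r

s q t p o r u / r s o q t u p / p t q u r o s / t r p o u s q / q o u s p t r / u p r t s q o / o u s r q p t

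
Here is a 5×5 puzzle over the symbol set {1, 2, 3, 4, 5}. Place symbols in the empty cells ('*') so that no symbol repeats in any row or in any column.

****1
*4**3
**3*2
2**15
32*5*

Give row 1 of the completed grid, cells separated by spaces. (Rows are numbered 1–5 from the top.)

4 5 2 3 1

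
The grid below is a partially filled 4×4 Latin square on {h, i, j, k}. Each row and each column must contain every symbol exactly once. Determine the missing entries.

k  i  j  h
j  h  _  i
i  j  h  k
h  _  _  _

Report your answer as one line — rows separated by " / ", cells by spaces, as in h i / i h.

k i j h / j h k i / i j h k / h k i j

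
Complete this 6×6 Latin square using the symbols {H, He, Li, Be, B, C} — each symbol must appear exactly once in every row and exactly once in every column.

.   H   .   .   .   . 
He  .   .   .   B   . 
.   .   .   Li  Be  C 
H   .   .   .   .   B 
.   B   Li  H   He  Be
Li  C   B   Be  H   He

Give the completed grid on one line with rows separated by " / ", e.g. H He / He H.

Be H He B C Li / He Li Be C B H / B He H Li Be C / H Be C He Li B / C B Li H He Be / Li C B Be H He

Cell (r1,c6): row 1 has {H}; column 6 has {He,Be,B,C} → Li.
Cell (r2,c4): row 2 has {He,B}; column 4 has {H,Li,Be} → C.
Cell (r2,c6): row 2 has {He,B,C}; column 6 has {He,Li,Be,B,C} → H.
Cell (r3,c1): row 3 has {Li,Be,C}; column 1 has {H,He,Li} → B.
Cell (r3,c2): row 3 has {Li,Be,B,C}; column 2 has {H,B,C} → He.
Cell (r3,c3): row 3 has {He,Li,Be,B,C}; column 3 has {Li,B} → H.
Cell (r4,c4): row 4 has {H,B}; column 4 has {H,Li,Be,C} → He.
Cell (r5,c1): row 5 has {H,He,Li,Be,B}; column 1 has {H,He,Li,B} → C.
Cell (r1,c1): row 1 has {H,Li}; column 1 has {H,He,Li,B,C} → Be.
Cell (r1,c4): row 1 has {H,Li,Be}; column 4 has {H,He,Li,Be,C} → B.
Cell (r1,c5): row 1 has {H,Li,Be,B}; column 5 has {H,He,Be,B} → C.
Cell (r2,c3): row 2 has {H,He,B,C}; column 3 has {H,Li,B} → Be.
Cell (r4,c3): row 4 has {H,He,B}; column 3 has {H,Li,Be,B} → C.
Cell (r4,c5): row 4 has {H,He,B,C}; column 5 has {H,He,Be,B,C} → Li.
Cell (r1,c3): row 1 has {H,Li,Be,B,C}; column 3 has {H,Li,Be,B,C} → He.
Cell (r2,c2): row 2 has {H,He,Be,B,C}; column 2 has {H,He,B,C} → Li.
Cell (r4,c2): row 4 has {H,He,Li,B,C}; column 2 has {H,He,Li,B,C} → Be.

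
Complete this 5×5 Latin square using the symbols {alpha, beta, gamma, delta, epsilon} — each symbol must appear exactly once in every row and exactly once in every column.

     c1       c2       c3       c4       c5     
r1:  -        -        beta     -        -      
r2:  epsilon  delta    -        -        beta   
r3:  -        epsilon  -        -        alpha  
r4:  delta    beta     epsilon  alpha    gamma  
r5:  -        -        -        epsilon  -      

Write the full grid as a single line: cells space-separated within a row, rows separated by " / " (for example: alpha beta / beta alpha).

alpha gamma beta delta epsilon / epsilon delta alpha gamma beta / gamma epsilon delta beta alpha / delta beta epsilon alpha gamma / beta alpha gamma epsilon delta

(r2,c4): row 2 has {beta,delta,epsilon}; column 4 has {alpha,epsilon}, so it must be gamma.
(r5,c5): row 5 has {epsilon}; column 5 has {alpha,beta,gamma}, so it must be delta.
(r1,c4): row 1 has {beta}; column 4 has {alpha,gamma,epsilon}, so it must be delta.
(r1,c5): row 1 has {beta,delta}; column 5 has {alpha,beta,gamma,delta}, so it must be epsilon.
(r2,c3): row 2 has {beta,gamma,delta,epsilon}; column 3 has {beta,epsilon}, so it must be alpha.
(r3,c4): row 3 has {alpha,epsilon}; column 4 has {alpha,gamma,delta,epsilon}, so it must be beta.
(r5,c3): row 5 has {delta,epsilon}; column 3 has {alpha,beta,epsilon}, so it must be gamma.
(r3,c1): row 3 has {alpha,beta,epsilon}; column 1 has {delta,epsilon}, so it must be gamma.
(r3,c3): row 3 has {alpha,beta,gamma,epsilon}; column 3 has {alpha,beta,gamma,epsilon}, so it must be delta.
(r5,c2): row 5 has {gamma,delta,epsilon}; column 2 has {beta,delta,epsilon}, so it must be alpha.
(r1,c1): row 1 has {beta,delta,epsilon}; column 1 has {gamma,delta,epsilon}, so it must be alpha.
(r1,c2): row 1 has {alpha,beta,delta,epsilon}; column 2 has {alpha,beta,delta,epsilon}, so it must be gamma.
(r5,c1): row 5 has {alpha,gamma,delta,epsilon}; column 1 has {alpha,gamma,delta,epsilon}, so it must be beta.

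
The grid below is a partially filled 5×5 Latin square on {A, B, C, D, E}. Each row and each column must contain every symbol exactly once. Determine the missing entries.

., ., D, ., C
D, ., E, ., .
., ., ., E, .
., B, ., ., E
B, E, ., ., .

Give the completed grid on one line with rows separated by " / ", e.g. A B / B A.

E A D B C / D C E A B / C D B E A / A B C D E / B E A C D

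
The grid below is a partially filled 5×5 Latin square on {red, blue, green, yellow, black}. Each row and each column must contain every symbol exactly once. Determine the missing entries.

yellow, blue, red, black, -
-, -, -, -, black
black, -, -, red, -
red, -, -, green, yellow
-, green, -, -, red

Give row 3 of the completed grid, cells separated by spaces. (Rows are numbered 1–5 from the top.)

black yellow green red blue

(r1,c5): row 1 has {red,blue,yellow,black}; column 5 has {red,yellow,black}, so it must be green.
(r3,c2): row 3 has {red,black}; column 2 has {blue,green}, so it must be yellow.
(r3,c5): row 3 has {red,yellow,black}; column 5 has {red,green,yellow,black}, so it must be blue.
(r4,c2): row 4 has {red,green,yellow}; column 2 has {blue,green,yellow}, so it must be black.
(r4,c3): row 4 has {red,green,yellow,black}; column 3 has {red}, so it must be blue.
(r5,c1): row 5 has {red,green}; column 1 has {red,yellow,black}, so it must be blue.
(r5,c4): row 5 has {red,blue,green}; column 4 has {red,green,black}, so it must be yellow.
(r2,c1): row 2 has {black}; column 1 has {red,blue,yellow,black}, so it must be green.
(r2,c2): row 2 has {green,black}; column 2 has {blue,green,yellow,black}, so it must be red.
(r2,c3): row 2 has {red,green,black}; column 3 has {red,blue}, so it must be yellow.
(r2,c4): row 2 has {red,green,yellow,black}; column 4 has {red,green,yellow,black}, so it must be blue.
(r3,c3): row 3 has {red,blue,yellow,black}; column 3 has {red,blue,yellow}, so it must be green.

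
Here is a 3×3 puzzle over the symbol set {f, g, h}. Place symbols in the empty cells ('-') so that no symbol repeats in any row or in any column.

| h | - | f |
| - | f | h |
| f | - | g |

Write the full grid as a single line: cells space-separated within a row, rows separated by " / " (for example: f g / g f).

h g f / g f h / f h g

(r1,c2) = g
(r2,c1) = g
(r3,c2) = h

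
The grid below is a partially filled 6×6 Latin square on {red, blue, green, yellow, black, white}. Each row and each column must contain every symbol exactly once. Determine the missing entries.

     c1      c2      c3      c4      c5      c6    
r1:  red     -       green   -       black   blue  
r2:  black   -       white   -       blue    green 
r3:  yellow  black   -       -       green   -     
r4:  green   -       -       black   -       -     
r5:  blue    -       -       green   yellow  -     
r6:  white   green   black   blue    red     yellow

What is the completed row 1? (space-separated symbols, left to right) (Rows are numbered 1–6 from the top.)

red yellow green white black blue

Cell (r4,c5): row 4 has {green,black}; column 5 has {red,blue,green,yellow,black} → white.
Cell (r4,c6): row 4 has {green,black,white}; column 6 has {blue,green,yellow} → red.
Cell (r5,c3): row 5 has {blue,green,yellow}; column 3 has {green,black,white} → red.
Cell (r3,c3): row 3 has {green,yellow,black}; column 3 has {red,green,black,white} → blue.
Cell (r3,c6): row 3 has {blue,green,yellow,black}; column 6 has {red,blue,green,yellow} → white.
Cell (r4,c3): row 4 has {red,green,black,white}; column 3 has {red,blue,green,black,white} → yellow.
Cell (r5,c2): row 5 has {red,blue,green,yellow}; column 2 has {green,black} → white.
Cell (r5,c6): row 5 has {red,blue,green,yellow,white}; column 6 has {red,blue,green,yellow,white} → black.
Cell (r1,c2): row 1 has {red,blue,green,black}; column 2 has {green,black,white} → yellow.
Cell (r1,c4): row 1 has {red,blue,green,yellow,black}; column 4 has {blue,green,black} → white.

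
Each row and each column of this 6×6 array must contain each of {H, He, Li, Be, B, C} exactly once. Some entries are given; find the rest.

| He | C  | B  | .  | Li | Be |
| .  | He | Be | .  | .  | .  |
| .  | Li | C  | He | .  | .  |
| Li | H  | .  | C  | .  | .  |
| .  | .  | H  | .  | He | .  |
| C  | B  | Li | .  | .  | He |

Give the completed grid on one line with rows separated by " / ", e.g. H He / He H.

row 1 has {He,Li,Be,B,C}; column 4 has {He,C} — only H is left for (r1,c4).
row 4 has {H,Li,C}; column 3 has {H,Li,Be,B,C} — only He is left for (r4,c3).
row 4 has {H,He,Li,C}; column 6 has {He,Be} — only B is left for (r4,c6).
row 5 has {H,He}; column 2 has {H,He,Li,B,C} — only Be is left for (r5,c2).
row 6 has {He,Li,B,C}; column 4 has {H,He,C} — only Be is left for (r6,c4).
row 6 has {He,Li,Be,B,C}; column 5 has {He,Li} — only H is left for (r6,c5).
row 3 has {He,Li,C}; column 6 has {He,Be,B} — only H is left for (r3,c6).
row 4 has {H,He,Li,B,C}; column 5 has {H,He,Li} — only Be is left for (r4,c5).
row 5 has {H,He,Be}; column 1 has {He,Li,C} — only B is left for (r5,c1).
row 5 has {H,He,Be,B}; column 4 has {H,He,Be,C} — only Li is left for (r5,c4).
row 5 has {H,He,Li,Be,B}; column 6 has {H,He,Be,B} — only C is left for (r5,c6).
row 2 has {He,Be}; column 1 has {He,Li,B,C} — only H is left for (r2,c1).
row 2 has {H,He,Be}; column 4 has {H,He,Li,Be,C} — only B is left for (r2,c4).
row 2 has {H,He,Be,B}; column 5 has {H,He,Li,Be} — only C is left for (r2,c5).
row 2 has {H,He,Be,B,C}; column 6 has {H,He,Be,B,C} — only Li is left for (r2,c6).
row 3 has {H,He,Li,C}; column 1 has {H,He,Li,B,C} — only Be is left for (r3,c1).
row 3 has {H,He,Li,Be,C}; column 5 has {H,He,Li,Be,C} — only B is left for (r3,c5).

He C B H Li Be / H He Be B C Li / Be Li C He B H / Li H He C Be B / B Be H Li He C / C B Li Be H He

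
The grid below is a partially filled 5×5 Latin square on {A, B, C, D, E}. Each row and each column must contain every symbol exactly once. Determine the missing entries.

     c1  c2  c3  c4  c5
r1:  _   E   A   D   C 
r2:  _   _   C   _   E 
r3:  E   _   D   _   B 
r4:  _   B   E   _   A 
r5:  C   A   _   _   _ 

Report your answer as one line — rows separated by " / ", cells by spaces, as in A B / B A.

(r1,c1) = B
(r2,c2) = D
(r3,c2) = C
(r3,c4) = A
(r4,c1) = D
(r4,c4) = C
(r5,c3) = B
(r5,c4) = E
(r5,c5) = D
(r2,c1) = A
(r2,c4) = B

B E A D C / A D C B E / E C D A B / D B E C A / C A B E D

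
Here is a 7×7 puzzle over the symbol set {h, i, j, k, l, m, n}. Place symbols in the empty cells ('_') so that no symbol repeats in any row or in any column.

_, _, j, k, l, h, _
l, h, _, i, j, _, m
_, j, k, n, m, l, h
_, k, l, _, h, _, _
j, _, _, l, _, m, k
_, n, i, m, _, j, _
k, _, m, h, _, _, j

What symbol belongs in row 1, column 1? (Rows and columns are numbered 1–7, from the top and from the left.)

n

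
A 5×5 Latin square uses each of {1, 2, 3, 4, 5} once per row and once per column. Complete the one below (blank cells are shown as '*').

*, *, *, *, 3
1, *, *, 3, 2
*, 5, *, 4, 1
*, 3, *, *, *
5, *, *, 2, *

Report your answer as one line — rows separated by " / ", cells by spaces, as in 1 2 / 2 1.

(r2,c2): row 2 has {1,2,3}; column 2 has {3,5}, so it must be 4.
(r2,c3): row 2 has {1,2,3,4}; column 3 is empty so far, so it must be 5.
(r5,c2): row 5 has {2,5}; column 2 has {3,4,5}, so it must be 1.
(r5,c5): row 5 has {1,2,5}; column 5 has {1,2,3}, so it must be 4.
(r1,c2): row 1 has {3}; column 2 has {1,3,4,5}, so it must be 2.
(r4,c5): row 4 has {3}; column 5 has {1,2,3,4}, so it must be 5.
(r5,c3): row 5 has {1,2,4,5}; column 3 has {5}, so it must be 3.
(r1,c1): row 1 has {2,3}; column 1 has {1,5}, so it must be 4.
(r1,c3): row 1 has {2,3,4}; column 3 has {3,5}, so it must be 1.
(r1,c4): row 1 has {1,2,3,4}; column 4 has {2,3,4}, so it must be 5.
(r3,c3): row 3 has {1,4,5}; column 3 has {1,3,5}, so it must be 2.
(r4,c1): row 4 has {3,5}; column 1 has {1,4,5}, so it must be 2.
(r4,c3): row 4 has {2,3,5}; column 3 has {1,2,3,5}, so it must be 4.
(r4,c4): row 4 has {2,3,4,5}; column 4 has {2,3,4,5}, so it must be 1.
(r3,c1): row 3 has {1,2,4,5}; column 1 has {1,2,4,5}, so it must be 3.

4 2 1 5 3 / 1 4 5 3 2 / 3 5 2 4 1 / 2 3 4 1 5 / 5 1 3 2 4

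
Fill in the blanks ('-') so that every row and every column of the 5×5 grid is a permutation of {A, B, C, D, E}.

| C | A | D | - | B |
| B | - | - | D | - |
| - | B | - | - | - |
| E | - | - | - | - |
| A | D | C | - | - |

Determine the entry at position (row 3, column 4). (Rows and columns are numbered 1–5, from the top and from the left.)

C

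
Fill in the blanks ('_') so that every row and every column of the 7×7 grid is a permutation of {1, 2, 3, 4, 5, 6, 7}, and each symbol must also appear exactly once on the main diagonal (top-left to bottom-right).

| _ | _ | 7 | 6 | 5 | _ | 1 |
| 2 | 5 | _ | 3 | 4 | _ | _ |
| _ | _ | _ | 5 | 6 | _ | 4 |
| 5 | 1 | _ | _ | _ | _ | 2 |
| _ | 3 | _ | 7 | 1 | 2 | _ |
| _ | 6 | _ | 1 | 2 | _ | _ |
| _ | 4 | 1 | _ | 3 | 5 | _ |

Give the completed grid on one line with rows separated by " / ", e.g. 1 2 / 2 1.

3 2 7 6 5 4 1 / 2 5 6 3 4 1 7 / 1 7 2 5 6 3 4 / 5 1 3 4 7 6 2 / 6 3 4 7 1 2 5 / 4 6 5 1 2 7 3 / 7 4 1 2 3 5 6

row 1 has {1,5,6,7}; column 2 has {1,3,4,5,6} — only 2 is left for (r1,c2).
row 2 has {2,3,4,5}; column 3 has {1,7} — only 6 is left for (r2,c3).
row 2 has {2,3,4,5,6}; column 7 has {1,2,4} — only 7 is left for (r2,c7).
row 3 has {4,5,6}; column 2 has {1,2,3,4,5,6} — only 7 is left for (r3,c2).
row 4 has {1,2,5}; column 4 has {1,3,5,6,7}; the diagonal has {1,5} — only 4 is left for (r4,c4).
row 4 has {1,2,4,5}; column 5 has {1,2,3,4,5,6} — only 7 is left for (r4,c5).
row 7 has {1,3,4,5}; column 4 has {1,3,4,5,6,7} — only 2 is left for (r7,c4).
row 7 has {1,2,3,4,5}; column 7 has {1,2,4,7}; the diagonal has {1,4,5} — only 6 is left for (r7,c7).
row 1 has {1,2,5,6,7}; column 1 has {2,5}; the diagonal has {1,4,5,6} — only 3 is left for (r1,c1).
row 1 has {1,2,3,5,6,7}; column 6 has {2,5} — only 4 is left for (r1,c6).
row 2 has {2,3,4,5,6,7}; column 6 has {2,4,5} — only 1 is left for (r2,c6).
row 3 has {4,5,6,7}; column 1 has {2,3,5} — only 1 is left for (r3,c1).
row 3 has {1,4,5,6,7}; column 3 has {1,6,7}; the diagonal has {1,3,4,5,6} — only 2 is left for (r3,c3).
row 3 has {1,2,4,5,6,7}; column 6 has {1,2,4,5} — only 3 is left for (r3,c6).
row 4 has {1,2,4,5,7}; column 3 has {1,2,6,7} — only 3 is left for (r4,c3).
row 4 has {1,2,3,4,5,7}; column 6 has {1,2,3,4,5} — only 6 is left for (r4,c6).
row 5 has {1,2,3,7}; column 7 has {1,2,4,6,7} — only 5 is left for (r5,c7).
row 6 has {1,2,6}; column 6 has {1,2,3,4,5,6}; the diagonal has {1,2,3,4,5,6} — only 7 is left for (r6,c6).
row 6 has {1,2,6,7}; column 7 has {1,2,4,5,6,7} — only 3 is left for (r6,c7).
row 7 has {1,2,3,4,5,6}; column 1 has {1,2,3,5} — only 7 is left for (r7,c1).
row 5 has {1,2,3,5,7}; column 3 has {1,2,3,6,7} — only 4 is left for (r5,c3).
row 6 has {1,2,3,6,7}; column 1 has {1,2,3,5,7} — only 4 is left for (r6,c1).
row 6 has {1,2,3,4,6,7}; column 3 has {1,2,3,4,6,7} — only 5 is left for (r6,c3).
row 5 has {1,2,3,4,5,7}; column 1 has {1,2,3,4,5,7} — only 6 is left for (r5,c1).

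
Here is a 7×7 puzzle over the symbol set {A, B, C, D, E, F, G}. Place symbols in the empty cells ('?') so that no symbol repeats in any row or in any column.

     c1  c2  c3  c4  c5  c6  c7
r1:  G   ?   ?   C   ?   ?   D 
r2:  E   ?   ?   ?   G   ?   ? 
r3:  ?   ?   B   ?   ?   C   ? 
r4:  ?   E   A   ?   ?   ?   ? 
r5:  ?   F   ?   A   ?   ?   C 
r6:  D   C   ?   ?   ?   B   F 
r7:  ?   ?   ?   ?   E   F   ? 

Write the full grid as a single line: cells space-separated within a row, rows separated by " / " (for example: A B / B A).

(r5,c1): row 5 has {A,C,F}; column 1 has {D,E,G}, so it must be B.
(r5,c5): row 5 has {A,B,C,F}; column 5 has {E,G}, so it must be D.
(r6,c5): row 6 has {B,C,D,F}; column 5 has {D,E,G}, so it must be A.
(r3,c5): row 3 has {B,C}; column 5 has {A,D,E,G}, so it must be F.
(r1,c5): row 1 has {C,D,G}; column 5 has {A,D,E,F,G}, so it must be B.
(r3,c1): row 3 has {B,C,F}; column 1 has {B,D,E,G}, so it must be A.
(r4,c5): row 4 has {A,E}; column 5 has {A,B,D,E,F,G}, so it must be C.
(r7,c1): row 7 has {E,F}; column 1 has {A,B,D,E,G}, so it must be C.
(r1,c2): row 1 has {B,C,D,G}; column 2 has {C,E,F}, so it must be A.
(r1,c6): row 1 has {A,B,C,D,G}; column 6 has {B,C,F}, so it must be E.
(r4,c1): row 4 has {A,C,E}; column 1 has {A,B,C,D,E,G}, so it must be F.
(r5,c6): row 5 has {A,B,C,D,F}; column 6 has {B,C,E,F}, so it must be G.
(r1,c3): row 1 has {A,B,C,D,E,G}; column 3 has {A,B}, so it must be F.
(r4,c6): row 4 has {A,C,E,F}; column 6 has {B,C,E,F,G}, so it must be D.
(r5,c3): row 5 has {A,B,C,D,F,G}; column 3 has {A,B,F}, so it must be E.
(r6,c3): row 6 has {A,B,C,D,F}; column 3 has {A,B,E,F}, so it must be G.
(r6,c4): row 6 has {A,B,C,D,F,G}; column 4 has {A,C}, so it must be E.
(r7,c3): row 7 has {C,E,F}; column 3 has {A,B,E,F,G}, so it must be D.
(r2,c3): row 2 has {E,G}; column 3 has {A,B,D,E,F,G}, so it must be C.
(r2,c6): row 2 has {C,E,G}; column 6 has {B,C,D,E,F,G}, so it must be A.
(r2,c7): row 2 has {A,C,E,G}; column 7 has {C,D,F}, so it must be B.
(r4,c7): row 4 has {A,C,D,E,F}; column 7 has {B,C,D,F}, so it must be G.
(r7,c7): row 7 has {C,D,E,F}; column 7 has {B,C,D,F,G}, so it must be A.
(r2,c2): row 2 has {A,B,C,E,G}; column 2 has {A,C,E,F}, so it must be D.
(r2,c4): row 2 has {A,B,C,D,E,G}; column 4 has {A,C,E}, so it must be F.
(r3,c2): row 3 has {A,B,C,F}; column 2 has {A,C,D,E,F}, so it must be G.
(r3,c4): row 3 has {A,B,C,F,G}; column 4 has {A,C,E,F}, so it must be D.
(r3,c7): row 3 has {A,B,C,D,F,G}; column 7 has {A,B,C,D,F,G}, so it must be E.
(r4,c4): row 4 has {A,C,D,E,F,G}; column 4 has {A,C,D,E,F}, so it must be B.
(r7,c2): row 7 has {A,C,D,E,F}; column 2 has {A,C,D,E,F,G}, so it must be B.
(r7,c4): row 7 has {A,B,C,D,E,F}; column 4 has {A,B,C,D,E,F}, so it must be G.

G A F C B E D / E D C F G A B / A G B D F C E / F E A B C D G / B F E A D G C / D C G E A B F / C B D G E F A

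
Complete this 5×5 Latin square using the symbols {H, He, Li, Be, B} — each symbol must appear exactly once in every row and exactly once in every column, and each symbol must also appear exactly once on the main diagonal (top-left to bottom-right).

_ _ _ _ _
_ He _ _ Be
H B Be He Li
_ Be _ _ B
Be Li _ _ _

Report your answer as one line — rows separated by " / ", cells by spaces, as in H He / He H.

Cell (r1,c2): row 1 is empty so far; column 2 has {He,Li,Be,B} → H.
Cell (r1,c5): row 1 has {H}; column 5 has {Li,Be,B} → He.
Cell (r5,c5): row 5 has {Li,Be}; column 5 has {He,Li,Be,B}; the diagonal has {He,Be} → H.
Cell (r4,c4): row 4 has {Be,B}; column 4 has {He}; the diagonal has {H,He,Be} → Li.
Cell (r5,c4): row 5 has {H,Li,Be}; column 4 has {He,Li} → B.
Cell (r1,c1): row 1 has {H,He}; column 1 has {H,Be}; the diagonal has {H,He,Li,Be} → B.
Cell (r1,c3): row 1 has {H,He,B}; column 3 has {Be} → Li.
Cell (r1,c4): row 1 has {H,He,Li,B}; column 4 has {He,Li,B} → Be.
Cell (r2,c1): row 2 has {He,Be}; column 1 has {H,Be,B} → Li.
Cell (r2,c4): row 2 has {He,Li,Be}; column 4 has {He,Li,Be,B} → H.
Cell (r4,c1): row 4 has {Li,Be,B}; column 1 has {H,Li,Be,B} → He.
Cell (r4,c3): row 4 has {He,Li,Be,B}; column 3 has {Li,Be} → H.
Cell (r5,c3): row 5 has {H,Li,Be,B}; column 3 has {H,Li,Be} → He.
Cell (r2,c3): row 2 has {H,He,Li,Be}; column 3 has {H,He,Li,Be} → B.

B H Li Be He / Li He B H Be / H B Be He Li / He Be H Li B / Be Li He B H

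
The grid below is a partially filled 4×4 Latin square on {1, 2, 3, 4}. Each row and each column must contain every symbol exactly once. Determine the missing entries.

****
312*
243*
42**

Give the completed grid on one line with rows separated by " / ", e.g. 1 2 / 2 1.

1 3 4 2 / 3 1 2 4 / 2 4 3 1 / 4 2 1 3

Cell (r1,c1): row 1 is empty so far; column 1 has {2,3,4} → 1.
Cell (r1,c2): row 1 has {1}; column 2 has {1,2,4} → 3.
Cell (r1,c3): row 1 has {1,3}; column 3 has {2,3} → 4.
Cell (r1,c4): row 1 has {1,3,4}; column 4 is empty so far → 2.
Cell (r2,c4): row 2 has {1,2,3}; column 4 has {2} → 4.
Cell (r3,c4): row 3 has {2,3,4}; column 4 has {2,4} → 1.
Cell (r4,c3): row 4 has {2,4}; column 3 has {2,3,4} → 1.
Cell (r4,c4): row 4 has {1,2,4}; column 4 has {1,2,4} → 3.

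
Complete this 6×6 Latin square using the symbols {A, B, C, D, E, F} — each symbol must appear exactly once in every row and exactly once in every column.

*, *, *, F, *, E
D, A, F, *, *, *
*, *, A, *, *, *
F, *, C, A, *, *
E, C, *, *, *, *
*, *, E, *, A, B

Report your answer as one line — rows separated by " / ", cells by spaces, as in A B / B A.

A D B F C E / D A F E B C / B E A C D F / F B C A E D / E C D B F A / C F E D A B

(r2,c6) = C
(r4,c6) = D
(r6,c1) = C
(r6,c4) = D
(r3,c1) = B
(r3,c6) = F
(r5,c4) = B
(r5,c6) = A
(r6,c2) = F
(r1,c1) = A
(r2,c4) = E
(r2,c5) = B
(r3,c4) = C
(r4,c5) = E
(r5,c3) = D
(r5,c5) = F
(r1,c3) = B
(r3,c5) = D
(r4,c2) = B
(r1,c2) = D
(r1,c5) = C
(r3,c2) = E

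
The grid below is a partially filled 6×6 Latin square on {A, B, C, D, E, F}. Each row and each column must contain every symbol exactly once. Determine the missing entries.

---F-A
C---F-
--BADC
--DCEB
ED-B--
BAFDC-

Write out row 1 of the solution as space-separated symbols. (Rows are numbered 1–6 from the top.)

(r1,c1) = D
(r1,c5) = B
(r2,c4) = E
(r2,c6) = D
(r3,c1) = F
(r3,c2) = E
(r4,c1) = A
(r4,c2) = F
(r5,c5) = A
(r5,c6) = F
(r6,c6) = E
(r1,c2) = C
(r1,c3) = E

D C E F B A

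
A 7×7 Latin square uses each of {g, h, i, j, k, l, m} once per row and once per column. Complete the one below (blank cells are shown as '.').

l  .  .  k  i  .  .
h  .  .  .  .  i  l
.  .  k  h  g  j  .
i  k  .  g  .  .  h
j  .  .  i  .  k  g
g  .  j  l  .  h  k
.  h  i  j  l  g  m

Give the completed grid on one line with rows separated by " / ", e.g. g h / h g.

l g h k i m j / h j g m k i l / m l k h g j i / i k m g j l h / j m l i h k g / g i j l m h k / k h i j l g m

(r1,c6) = m
(r1,c7) = j
(r2,c4) = m
(r3,c1) = m
(r3,c7) = i
(r4,c6) = l
(r6,c5) = m
(r7,c1) = k
(r1,c2) = g
(r1,c3) = h
(r2,c2) = j
(r2,c3) = g
(r2,c5) = k
(r3,c2) = l
(r4,c3) = m
(r4,c5) = j
(r5,c2) = m
(r5,c3) = l
(r5,c5) = h
(r6,c2) = i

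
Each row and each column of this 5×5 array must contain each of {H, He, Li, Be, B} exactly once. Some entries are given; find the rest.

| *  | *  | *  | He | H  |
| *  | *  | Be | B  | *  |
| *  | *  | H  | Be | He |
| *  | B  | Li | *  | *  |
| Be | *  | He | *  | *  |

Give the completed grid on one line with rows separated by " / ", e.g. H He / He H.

Li Be B He H / H He Be B Li / B Li H Be He / He B Li H Be / Be H He Li B

Cell (r1,c3): row 1 has {H,He}; column 3 has {H,He,Li,Be} → B.
Cell (r2,c5): row 2 has {Be,B}; column 5 has {H,He} → Li.
Cell (r3,c2): row 3 has {H,He,Be}; column 2 has {B} → Li.
Cell (r4,c4): row 4 has {Li,B}; column 4 has {He,Be,B} → H.
Cell (r4,c5): row 4 has {H,Li,B}; column 5 has {H,He,Li} → Be.
Cell (r5,c2): row 5 has {He,Be}; column 2 has {Li,B} → H.
Cell (r5,c4): row 5 has {H,He,Be}; column 4 has {H,He,Be,B} → Li.
Cell (r5,c5): row 5 has {H,He,Li,Be}; column 5 has {H,He,Li,Be} → B.
Cell (r1,c1): row 1 has {H,He,B}; column 1 has {Be} → Li.
Cell (r1,c2): row 1 has {H,He,Li,B}; column 2 has {H,Li,B} → Be.
Cell (r2,c2): row 2 has {Li,Be,B}; column 2 has {H,Li,Be,B} → He.
Cell (r3,c1): row 3 has {H,He,Li,Be}; column 1 has {Li,Be} → B.
Cell (r4,c1): row 4 has {H,Li,Be,B}; column 1 has {Li,Be,B} → He.
Cell (r2,c1): row 2 has {He,Li,Be,B}; column 1 has {He,Li,Be,B} → H.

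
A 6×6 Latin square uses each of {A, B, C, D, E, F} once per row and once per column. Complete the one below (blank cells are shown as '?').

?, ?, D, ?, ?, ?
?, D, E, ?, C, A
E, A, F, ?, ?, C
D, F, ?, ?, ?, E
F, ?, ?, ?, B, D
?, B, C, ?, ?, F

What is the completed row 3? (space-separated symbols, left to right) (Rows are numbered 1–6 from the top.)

row 1 has {D}; column 6 has {A,C,D,E,F} — only B is left for (r1,c6).
row 2 has {A,C,D,E}; column 1 has {D,E,F} — only B is left for (r2,c1).
row 2 has {A,B,C,D,E}; column 4 is empty so far — only F is left for (r2,c4).
row 3 has {A,C,E,F}; column 5 has {B,C} — only D is left for (r3,c5).
row 4 has {D,E,F}; column 5 has {B,C,D} — only A is left for (r4,c5).
row 5 has {B,D,F}; column 3 has {C,D,E,F} — only A is left for (r5,c3).
row 6 has {B,C,F}; column 1 has {B,D,E,F} — only A is left for (r6,c1).
row 6 has {A,B,C,F}; column 5 has {A,B,C,D} — only E is left for (r6,c5).
row 1 has {B,D}; column 1 has {A,B,D,E,F} — only C is left for (r1,c1).
row 1 has {B,C,D}; column 2 has {A,B,D,F} — only E is left for (r1,c2).
row 1 has {B,C,D,E}; column 4 has {F} — only A is left for (r1,c4).
row 1 has {A,B,C,D,E}; column 5 has {A,B,C,D,E} — only F is left for (r1,c5).
row 3 has {A,C,D,E,F}; column 4 has {A,F} — only B is left for (r3,c4).

E A F B D C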